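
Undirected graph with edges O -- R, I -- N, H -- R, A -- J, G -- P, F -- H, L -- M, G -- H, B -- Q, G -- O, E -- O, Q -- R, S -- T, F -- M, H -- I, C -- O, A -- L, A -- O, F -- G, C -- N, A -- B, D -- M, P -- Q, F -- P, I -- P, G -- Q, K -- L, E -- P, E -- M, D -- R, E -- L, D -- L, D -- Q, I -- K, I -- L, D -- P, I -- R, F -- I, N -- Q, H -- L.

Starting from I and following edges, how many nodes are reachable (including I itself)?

BFS from I visits: I, F, H, K, L, N, P, R, G, M, A, D, E, C, Q, O, B, J
Reachable nodes: 18 of 20 total.

18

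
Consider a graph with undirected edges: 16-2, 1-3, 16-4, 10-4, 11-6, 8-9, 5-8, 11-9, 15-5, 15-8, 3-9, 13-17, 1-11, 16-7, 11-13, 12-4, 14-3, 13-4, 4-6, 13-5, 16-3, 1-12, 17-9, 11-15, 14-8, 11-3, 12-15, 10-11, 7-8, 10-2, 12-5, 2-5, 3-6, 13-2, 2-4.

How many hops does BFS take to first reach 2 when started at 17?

2

Level 0: 17
Level 1: 9, 13
Level 2: 2, 3, 4, 5, 8, 11
Level 3: 1, 6, 7, 10, 12, 14, 15, 16
2 first appears at level 2.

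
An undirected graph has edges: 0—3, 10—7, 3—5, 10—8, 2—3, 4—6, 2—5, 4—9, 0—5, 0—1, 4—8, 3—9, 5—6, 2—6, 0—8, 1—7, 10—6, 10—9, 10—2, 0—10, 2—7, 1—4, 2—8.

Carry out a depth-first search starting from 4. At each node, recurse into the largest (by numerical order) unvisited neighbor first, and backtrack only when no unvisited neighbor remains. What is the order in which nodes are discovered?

Visit 4
4 → 9
9 → 10
10 → 8
8 → 2
2 → 7
7 → 1
1 → 0
0 → 5
5 → 6
5 → 3

4 -> 9 -> 10 -> 8 -> 2 -> 7 -> 1 -> 0 -> 5 -> 6 -> 3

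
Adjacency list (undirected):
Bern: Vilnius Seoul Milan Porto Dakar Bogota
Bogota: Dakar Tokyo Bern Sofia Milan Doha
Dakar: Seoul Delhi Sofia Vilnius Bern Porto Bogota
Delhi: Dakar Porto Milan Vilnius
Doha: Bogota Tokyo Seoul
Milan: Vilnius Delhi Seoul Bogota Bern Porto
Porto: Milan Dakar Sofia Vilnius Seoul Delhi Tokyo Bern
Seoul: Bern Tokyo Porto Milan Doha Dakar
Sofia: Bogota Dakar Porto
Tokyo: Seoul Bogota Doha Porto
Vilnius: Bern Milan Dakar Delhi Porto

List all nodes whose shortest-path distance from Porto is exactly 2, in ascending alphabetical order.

Bogota, Doha

Level 0: Porto
Level 1: Bern, Dakar, Delhi, Milan, Seoul, Sofia, Tokyo, Vilnius
Level 2: Bogota, Doha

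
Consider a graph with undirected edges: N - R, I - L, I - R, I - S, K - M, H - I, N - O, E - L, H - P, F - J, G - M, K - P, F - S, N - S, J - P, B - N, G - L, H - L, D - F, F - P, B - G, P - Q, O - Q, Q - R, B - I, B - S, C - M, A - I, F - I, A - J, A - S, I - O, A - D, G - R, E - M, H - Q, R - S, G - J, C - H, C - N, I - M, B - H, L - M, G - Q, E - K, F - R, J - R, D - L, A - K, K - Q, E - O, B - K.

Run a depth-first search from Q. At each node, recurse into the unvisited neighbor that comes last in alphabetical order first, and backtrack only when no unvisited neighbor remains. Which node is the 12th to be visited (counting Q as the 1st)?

Visit Q
Q → R
R → S
S → N
N → O
O → I
I → M
M → L
L → H
H → P
P → K
K → E
K → B
B → G
G → J
J → F
F → D
D → A
H → C

Visit order: Q, R, S, N, O, I, M, L, H, P, K, E, B, G, J, F, D, A, C

E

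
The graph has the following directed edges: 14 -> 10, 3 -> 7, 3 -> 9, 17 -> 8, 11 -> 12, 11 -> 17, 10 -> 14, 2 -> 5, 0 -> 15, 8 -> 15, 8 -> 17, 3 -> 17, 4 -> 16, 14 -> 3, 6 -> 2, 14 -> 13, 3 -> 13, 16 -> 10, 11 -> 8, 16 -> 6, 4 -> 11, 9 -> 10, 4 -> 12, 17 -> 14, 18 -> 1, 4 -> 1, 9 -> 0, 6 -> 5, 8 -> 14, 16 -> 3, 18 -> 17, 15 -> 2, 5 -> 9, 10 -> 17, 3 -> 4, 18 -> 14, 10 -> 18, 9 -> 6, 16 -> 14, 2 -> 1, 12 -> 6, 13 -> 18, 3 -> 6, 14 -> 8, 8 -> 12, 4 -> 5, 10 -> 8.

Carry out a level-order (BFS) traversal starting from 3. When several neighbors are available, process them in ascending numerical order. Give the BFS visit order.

Visit 3; enqueue 4, 6, 7, 9, 13, 17 → queue [4, 6, 7, 9, 13, 17]
Visit 4; enqueue 1, 5, 11, 12, 16 → queue [6, 7, 9, 13, 17, 1, 5, 11, 12, 16]
Visit 6; enqueue 2 → queue [7, 9, 13, 17, 1, 5, 11, 12, 16, 2]
Visit 7 → queue [9, 13, 17, 1, 5, 11, 12, 16, 2]
Visit 9; enqueue 0, 10 → queue [13, 17, 1, 5, 11, 12, 16, 2, 0, 10]
Visit 13; enqueue 18 → queue [17, 1, 5, 11, 12, 16, 2, 0, 10, 18]
Visit 17; enqueue 8, 14 → queue [1, 5, 11, 12, 16, 2, 0, 10, 18, 8, 14]
Visit 1 → queue [5, 11, 12, 16, 2, 0, 10, 18, 8, 14]
Visit 5 → queue [11, 12, 16, 2, 0, 10, 18, 8, 14]
Visit 11 → queue [12, 16, 2, 0, 10, 18, 8, 14]
Visit 12 → queue [16, 2, 0, 10, 18, 8, 14]
Visit 16 → queue [2, 0, 10, 18, 8, 14]
Visit 2 → queue [0, 10, 18, 8, 14]
Visit 0; enqueue 15 → queue [10, 18, 8, 14, 15]
Visit 10 → queue [18, 8, 14, 15]
Visit 18 → queue [8, 14, 15]
Visit 8 → queue [14, 15]
Visit 14 → queue [15]
Visit 15 → queue []

3 -> 4 -> 6 -> 7 -> 9 -> 13 -> 17 -> 1 -> 5 -> 11 -> 12 -> 16 -> 2 -> 0 -> 10 -> 18 -> 8 -> 14 -> 15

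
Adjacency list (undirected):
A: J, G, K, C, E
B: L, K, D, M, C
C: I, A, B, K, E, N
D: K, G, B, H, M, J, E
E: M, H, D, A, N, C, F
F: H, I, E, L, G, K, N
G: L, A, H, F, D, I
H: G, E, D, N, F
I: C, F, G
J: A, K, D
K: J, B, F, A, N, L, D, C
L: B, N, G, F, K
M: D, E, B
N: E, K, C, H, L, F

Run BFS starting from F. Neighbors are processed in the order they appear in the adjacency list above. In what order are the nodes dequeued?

F → H → I → E → L → G → K → N → D → C → M → A → B → J

Visit F; enqueue H, I, E, L, G, K, N → queue [H, I, E, L, G, K, N]
Visit H; enqueue D → queue [I, E, L, G, K, N, D]
Visit I; enqueue C → queue [E, L, G, K, N, D, C]
Visit E; enqueue M, A → queue [L, G, K, N, D, C, M, A]
Visit L; enqueue B → queue [G, K, N, D, C, M, A, B]
Visit G → queue [K, N, D, C, M, A, B]
Visit K; enqueue J → queue [N, D, C, M, A, B, J]
Visit N → queue [D, C, M, A, B, J]
Visit D → queue [C, M, A, B, J]
Visit C → queue [M, A, B, J]
Visit M → queue [A, B, J]
Visit A → queue [B, J]
Visit B → queue [J]
Visit J → queue []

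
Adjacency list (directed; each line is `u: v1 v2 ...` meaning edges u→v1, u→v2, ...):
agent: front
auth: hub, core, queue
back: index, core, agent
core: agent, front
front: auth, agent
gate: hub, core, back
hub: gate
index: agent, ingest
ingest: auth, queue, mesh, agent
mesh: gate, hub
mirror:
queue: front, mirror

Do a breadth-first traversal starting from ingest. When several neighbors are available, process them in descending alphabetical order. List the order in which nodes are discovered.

ingest queue mesh auth agent mirror front hub gate core back index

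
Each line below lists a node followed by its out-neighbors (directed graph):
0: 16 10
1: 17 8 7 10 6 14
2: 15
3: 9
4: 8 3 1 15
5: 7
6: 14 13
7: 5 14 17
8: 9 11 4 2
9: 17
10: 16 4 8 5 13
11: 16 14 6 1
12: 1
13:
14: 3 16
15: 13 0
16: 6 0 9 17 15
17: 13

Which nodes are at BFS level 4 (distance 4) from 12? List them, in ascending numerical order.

Level 0: 12
Level 1: 1
Level 2: 6, 7, 8, 10, 14, 17
Level 3: 2, 3, 4, 5, 9, 11, 13, 16
Level 4: 0, 15

0, 15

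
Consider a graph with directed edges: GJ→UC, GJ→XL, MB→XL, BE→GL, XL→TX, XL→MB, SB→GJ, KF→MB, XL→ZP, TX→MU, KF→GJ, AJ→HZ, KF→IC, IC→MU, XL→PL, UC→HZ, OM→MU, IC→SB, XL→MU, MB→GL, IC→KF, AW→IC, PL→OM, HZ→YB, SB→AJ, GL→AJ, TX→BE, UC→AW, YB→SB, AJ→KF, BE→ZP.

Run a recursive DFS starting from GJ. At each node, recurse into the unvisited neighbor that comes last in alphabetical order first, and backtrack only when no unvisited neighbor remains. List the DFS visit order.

GJ -> XL -> ZP -> TX -> MU -> BE -> GL -> AJ -> KF -> MB -> IC -> SB -> HZ -> YB -> PL -> OM -> UC -> AW

Visit GJ
GJ → XL
XL → ZP
XL → TX
TX → MU
TX → BE
BE → GL
GL → AJ
AJ → KF
KF → MB
KF → IC
IC → SB
AJ → HZ
HZ → YB
XL → PL
PL → OM
GJ → UC
UC → AW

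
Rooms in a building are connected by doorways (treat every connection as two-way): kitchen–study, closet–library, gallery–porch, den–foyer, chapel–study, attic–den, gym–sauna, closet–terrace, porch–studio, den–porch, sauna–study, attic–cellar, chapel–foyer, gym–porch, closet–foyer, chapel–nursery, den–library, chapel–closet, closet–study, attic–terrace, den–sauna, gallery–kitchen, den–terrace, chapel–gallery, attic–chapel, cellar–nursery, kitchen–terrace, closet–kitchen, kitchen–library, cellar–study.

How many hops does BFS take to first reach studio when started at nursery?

Level 0: nursery
Level 1: cellar, chapel
Level 2: attic, closet, foyer, gallery, study
Level 3: den, kitchen, library, porch, sauna, terrace
Level 4: gym, studio
studio first appears at level 4.

4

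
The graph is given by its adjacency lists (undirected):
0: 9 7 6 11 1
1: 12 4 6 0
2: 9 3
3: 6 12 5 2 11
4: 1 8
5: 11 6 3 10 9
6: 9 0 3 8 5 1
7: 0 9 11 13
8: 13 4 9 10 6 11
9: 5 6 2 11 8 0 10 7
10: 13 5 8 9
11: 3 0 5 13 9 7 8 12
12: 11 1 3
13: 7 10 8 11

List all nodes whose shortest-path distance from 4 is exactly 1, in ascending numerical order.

Level 0: 4
Level 1: 1, 8
Level 2: 0, 6, 9, 10, 11, 12, 13
Level 3: 2, 3, 5, 7

1, 8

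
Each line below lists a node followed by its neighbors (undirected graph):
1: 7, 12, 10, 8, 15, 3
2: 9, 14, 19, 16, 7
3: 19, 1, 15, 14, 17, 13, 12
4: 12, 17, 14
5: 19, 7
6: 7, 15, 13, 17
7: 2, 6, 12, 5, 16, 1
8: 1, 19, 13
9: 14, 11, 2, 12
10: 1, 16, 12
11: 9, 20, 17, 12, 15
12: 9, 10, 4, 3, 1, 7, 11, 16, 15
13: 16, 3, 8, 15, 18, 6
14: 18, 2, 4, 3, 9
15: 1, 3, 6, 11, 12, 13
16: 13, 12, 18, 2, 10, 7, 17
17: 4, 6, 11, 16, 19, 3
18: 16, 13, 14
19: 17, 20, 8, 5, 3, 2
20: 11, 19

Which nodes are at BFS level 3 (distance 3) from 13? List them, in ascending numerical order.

Level 0: 13
Level 1: 3, 6, 8, 15, 16, 18
Level 2: 1, 2, 7, 10, 11, 12, 14, 17, 19
Level 3: 4, 5, 9, 20

4, 5, 9, 20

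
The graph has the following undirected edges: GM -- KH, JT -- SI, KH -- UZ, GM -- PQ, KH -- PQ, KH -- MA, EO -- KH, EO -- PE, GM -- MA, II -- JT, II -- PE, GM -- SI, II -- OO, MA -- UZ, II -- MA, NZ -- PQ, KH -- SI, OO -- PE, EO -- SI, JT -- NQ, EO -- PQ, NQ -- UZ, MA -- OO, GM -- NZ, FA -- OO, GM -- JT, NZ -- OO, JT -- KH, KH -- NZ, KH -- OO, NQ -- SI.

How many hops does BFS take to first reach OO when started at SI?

Level 0: SI
Level 1: EO, GM, JT, KH, NQ
Level 2: II, MA, NZ, OO, PE, PQ, UZ
Level 3: FA
OO first appears at level 2.

2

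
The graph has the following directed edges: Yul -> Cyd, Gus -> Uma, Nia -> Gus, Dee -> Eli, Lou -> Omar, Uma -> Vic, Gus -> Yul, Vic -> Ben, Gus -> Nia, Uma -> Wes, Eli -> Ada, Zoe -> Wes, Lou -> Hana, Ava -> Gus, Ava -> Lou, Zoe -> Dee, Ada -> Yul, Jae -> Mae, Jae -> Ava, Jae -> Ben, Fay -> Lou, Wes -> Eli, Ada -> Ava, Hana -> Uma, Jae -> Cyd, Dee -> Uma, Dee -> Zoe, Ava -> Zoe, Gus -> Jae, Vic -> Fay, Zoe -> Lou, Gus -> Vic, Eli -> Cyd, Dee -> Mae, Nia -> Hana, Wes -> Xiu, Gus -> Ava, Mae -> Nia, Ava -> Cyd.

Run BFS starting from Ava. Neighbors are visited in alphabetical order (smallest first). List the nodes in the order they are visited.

Ava, Cyd, Gus, Lou, Zoe, Jae, Nia, Uma, Vic, Yul, Hana, Omar, Dee, Wes, Ben, Mae, Fay, Eli, Xiu, Ada

Visit Ava; enqueue Cyd, Gus, Lou, Zoe → queue [Cyd, Gus, Lou, Zoe]
Visit Cyd → queue [Gus, Lou, Zoe]
Visit Gus; enqueue Jae, Nia, Uma, Vic, Yul → queue [Lou, Zoe, Jae, Nia, Uma, Vic, Yul]
Visit Lou; enqueue Hana, Omar → queue [Zoe, Jae, Nia, Uma, Vic, Yul, Hana, Omar]
Visit Zoe; enqueue Dee, Wes → queue [Jae, Nia, Uma, Vic, Yul, Hana, Omar, Dee, Wes]
Visit Jae; enqueue Ben, Mae → queue [Nia, Uma, Vic, Yul, Hana, Omar, Dee, Wes, Ben, Mae]
Visit Nia → queue [Uma, Vic, Yul, Hana, Omar, Dee, Wes, Ben, Mae]
Visit Uma → queue [Vic, Yul, Hana, Omar, Dee, Wes, Ben, Mae]
Visit Vic; enqueue Fay → queue [Yul, Hana, Omar, Dee, Wes, Ben, Mae, Fay]
Visit Yul → queue [Hana, Omar, Dee, Wes, Ben, Mae, Fay]
Visit Hana → queue [Omar, Dee, Wes, Ben, Mae, Fay]
Visit Omar → queue [Dee, Wes, Ben, Mae, Fay]
Visit Dee; enqueue Eli → queue [Wes, Ben, Mae, Fay, Eli]
Visit Wes; enqueue Xiu → queue [Ben, Mae, Fay, Eli, Xiu]
Visit Ben → queue [Mae, Fay, Eli, Xiu]
Visit Mae → queue [Fay, Eli, Xiu]
Visit Fay → queue [Eli, Xiu]
Visit Eli; enqueue Ada → queue [Xiu, Ada]
Visit Xiu → queue [Ada]
Visit Ada → queue []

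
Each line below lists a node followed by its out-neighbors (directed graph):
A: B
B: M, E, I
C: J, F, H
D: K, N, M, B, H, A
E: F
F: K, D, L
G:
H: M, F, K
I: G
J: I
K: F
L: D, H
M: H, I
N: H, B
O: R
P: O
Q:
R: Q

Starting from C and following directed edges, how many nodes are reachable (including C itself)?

14

BFS from C visits: C, F, H, J, D, K, L, M, I, A, B, N, G, E
Reachable nodes: 14 of 18 total.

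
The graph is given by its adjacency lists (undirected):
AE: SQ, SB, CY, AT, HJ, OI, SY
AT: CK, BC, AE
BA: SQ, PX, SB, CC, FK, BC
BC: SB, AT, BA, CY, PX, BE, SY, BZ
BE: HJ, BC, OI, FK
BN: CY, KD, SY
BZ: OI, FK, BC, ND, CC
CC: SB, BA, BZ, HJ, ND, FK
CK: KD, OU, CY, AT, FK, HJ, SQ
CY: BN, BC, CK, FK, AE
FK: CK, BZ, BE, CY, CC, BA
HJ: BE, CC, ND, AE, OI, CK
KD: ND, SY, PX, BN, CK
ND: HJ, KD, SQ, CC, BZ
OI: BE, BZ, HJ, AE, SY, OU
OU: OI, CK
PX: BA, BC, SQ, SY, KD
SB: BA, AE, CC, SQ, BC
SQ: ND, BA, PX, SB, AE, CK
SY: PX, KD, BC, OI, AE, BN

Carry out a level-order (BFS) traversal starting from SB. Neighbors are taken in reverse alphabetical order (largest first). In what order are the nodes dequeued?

Visit SB; enqueue SQ, CC, BC, BA, AE → queue [SQ, CC, BC, BA, AE]
Visit SQ; enqueue PX, ND, CK → queue [CC, BC, BA, AE, PX, ND, CK]
Visit CC; enqueue HJ, FK, BZ → queue [BC, BA, AE, PX, ND, CK, HJ, FK, BZ]
Visit BC; enqueue SY, CY, BE, AT → queue [BA, AE, PX, ND, CK, HJ, FK, BZ, SY, CY, BE, AT]
Visit BA → queue [AE, PX, ND, CK, HJ, FK, BZ, SY, CY, BE, AT]
Visit AE; enqueue OI → queue [PX, ND, CK, HJ, FK, BZ, SY, CY, BE, AT, OI]
Visit PX; enqueue KD → queue [ND, CK, HJ, FK, BZ, SY, CY, BE, AT, OI, KD]
Visit ND → queue [CK, HJ, FK, BZ, SY, CY, BE, AT, OI, KD]
Visit CK; enqueue OU → queue [HJ, FK, BZ, SY, CY, BE, AT, OI, KD, OU]
Visit HJ → queue [FK, BZ, SY, CY, BE, AT, OI, KD, OU]
Visit FK → queue [BZ, SY, CY, BE, AT, OI, KD, OU]
Visit BZ → queue [SY, CY, BE, AT, OI, KD, OU]
Visit SY; enqueue BN → queue [CY, BE, AT, OI, KD, OU, BN]
Visit CY → queue [BE, AT, OI, KD, OU, BN]
Visit BE → queue [AT, OI, KD, OU, BN]
Visit AT → queue [OI, KD, OU, BN]
Visit OI → queue [KD, OU, BN]
Visit KD → queue [OU, BN]
Visit OU → queue [BN]
Visit BN → queue []

SB -> SQ -> CC -> BC -> BA -> AE -> PX -> ND -> CK -> HJ -> FK -> BZ -> SY -> CY -> BE -> AT -> OI -> KD -> OU -> BN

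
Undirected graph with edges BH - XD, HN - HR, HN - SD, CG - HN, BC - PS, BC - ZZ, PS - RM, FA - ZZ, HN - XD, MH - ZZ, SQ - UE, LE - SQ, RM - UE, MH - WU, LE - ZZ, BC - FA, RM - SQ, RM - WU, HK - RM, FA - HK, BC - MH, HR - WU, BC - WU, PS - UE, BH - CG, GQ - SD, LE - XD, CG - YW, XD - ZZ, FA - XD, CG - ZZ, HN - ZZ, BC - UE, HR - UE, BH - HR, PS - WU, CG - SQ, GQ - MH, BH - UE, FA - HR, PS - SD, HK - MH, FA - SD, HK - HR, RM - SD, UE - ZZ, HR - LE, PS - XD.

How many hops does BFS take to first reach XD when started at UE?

2

Level 0: UE
Level 1: BC, BH, HR, PS, RM, SQ, ZZ
Level 2: CG, FA, HK, HN, LE, MH, SD, WU, XD
Level 3: GQ, YW
XD first appears at level 2.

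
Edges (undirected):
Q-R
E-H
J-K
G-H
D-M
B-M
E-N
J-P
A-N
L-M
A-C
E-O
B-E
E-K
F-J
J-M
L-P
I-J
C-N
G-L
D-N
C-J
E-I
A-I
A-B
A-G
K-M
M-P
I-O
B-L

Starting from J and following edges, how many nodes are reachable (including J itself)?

16

BFS from J visits: J, C, F, I, K, M, P, A, N, E, O, B, D, L, G, H
Reachable nodes: 16 of 18 total.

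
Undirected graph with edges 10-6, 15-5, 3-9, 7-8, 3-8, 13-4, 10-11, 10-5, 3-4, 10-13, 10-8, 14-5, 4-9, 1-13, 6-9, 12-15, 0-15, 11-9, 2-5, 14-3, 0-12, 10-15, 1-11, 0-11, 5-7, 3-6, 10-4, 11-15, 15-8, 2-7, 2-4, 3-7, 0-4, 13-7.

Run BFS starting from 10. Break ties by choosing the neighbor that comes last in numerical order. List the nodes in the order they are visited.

Visit 10; enqueue 15, 13, 11, 8, 6, 5, 4 → queue [15, 13, 11, 8, 6, 5, 4]
Visit 15; enqueue 12, 0 → queue [13, 11, 8, 6, 5, 4, 12, 0]
Visit 13; enqueue 7, 1 → queue [11, 8, 6, 5, 4, 12, 0, 7, 1]
Visit 11; enqueue 9 → queue [8, 6, 5, 4, 12, 0, 7, 1, 9]
Visit 8; enqueue 3 → queue [6, 5, 4, 12, 0, 7, 1, 9, 3]
Visit 6 → queue [5, 4, 12, 0, 7, 1, 9, 3]
Visit 5; enqueue 14, 2 → queue [4, 12, 0, 7, 1, 9, 3, 14, 2]
Visit 4 → queue [12, 0, 7, 1, 9, 3, 14, 2]
Visit 12 → queue [0, 7, 1, 9, 3, 14, 2]
Visit 0 → queue [7, 1, 9, 3, 14, 2]
Visit 7 → queue [1, 9, 3, 14, 2]
Visit 1 → queue [9, 3, 14, 2]
Visit 9 → queue [3, 14, 2]
Visit 3 → queue [14, 2]
Visit 14 → queue [2]
Visit 2 → queue []

10 -> 15 -> 13 -> 11 -> 8 -> 6 -> 5 -> 4 -> 12 -> 0 -> 7 -> 1 -> 9 -> 3 -> 14 -> 2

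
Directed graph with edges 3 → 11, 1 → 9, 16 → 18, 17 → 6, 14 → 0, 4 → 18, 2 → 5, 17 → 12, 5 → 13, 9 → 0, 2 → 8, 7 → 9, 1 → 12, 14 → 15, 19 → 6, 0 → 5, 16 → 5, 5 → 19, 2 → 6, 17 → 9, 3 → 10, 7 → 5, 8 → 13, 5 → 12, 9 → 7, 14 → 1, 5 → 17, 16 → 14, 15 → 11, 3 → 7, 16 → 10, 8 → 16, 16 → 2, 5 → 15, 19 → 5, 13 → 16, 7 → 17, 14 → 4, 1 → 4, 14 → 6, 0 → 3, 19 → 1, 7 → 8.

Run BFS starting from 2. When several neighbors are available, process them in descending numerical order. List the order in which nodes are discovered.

Visit 2; enqueue 8, 6, 5 → queue [8, 6, 5]
Visit 8; enqueue 16, 13 → queue [6, 5, 16, 13]
Visit 6 → queue [5, 16, 13]
Visit 5; enqueue 19, 17, 15, 12 → queue [16, 13, 19, 17, 15, 12]
Visit 16; enqueue 18, 14, 10 → queue [13, 19, 17, 15, 12, 18, 14, 10]
Visit 13 → queue [19, 17, 15, 12, 18, 14, 10]
Visit 19; enqueue 1 → queue [17, 15, 12, 18, 14, 10, 1]
Visit 17; enqueue 9 → queue [15, 12, 18, 14, 10, 1, 9]
Visit 15; enqueue 11 → queue [12, 18, 14, 10, 1, 9, 11]
Visit 12 → queue [18, 14, 10, 1, 9, 11]
Visit 18 → queue [14, 10, 1, 9, 11]
Visit 14; enqueue 4, 0 → queue [10, 1, 9, 11, 4, 0]
Visit 10 → queue [1, 9, 11, 4, 0]
Visit 1 → queue [9, 11, 4, 0]
Visit 9; enqueue 7 → queue [11, 4, 0, 7]
Visit 11 → queue [4, 0, 7]
Visit 4 → queue [0, 7]
Visit 0; enqueue 3 → queue [7, 3]
Visit 7 → queue [3]
Visit 3 → queue []

2 → 8 → 6 → 5 → 16 → 13 → 19 → 17 → 15 → 12 → 18 → 14 → 10 → 1 → 9 → 11 → 4 → 0 → 7 → 3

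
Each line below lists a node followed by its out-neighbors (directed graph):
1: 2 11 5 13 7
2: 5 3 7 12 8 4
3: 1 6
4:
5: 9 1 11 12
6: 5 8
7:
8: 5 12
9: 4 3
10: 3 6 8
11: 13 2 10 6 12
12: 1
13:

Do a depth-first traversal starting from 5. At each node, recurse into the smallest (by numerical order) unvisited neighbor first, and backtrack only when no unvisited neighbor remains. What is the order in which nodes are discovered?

5 → 1 → 2 → 3 → 6 → 8 → 12 → 4 → 7 → 11 → 10 → 13 → 9

Visit 5
5 → 1
1 → 2
2 → 3
3 → 6
6 → 8
8 → 12
2 → 4
2 → 7
1 → 11
11 → 10
11 → 13
5 → 9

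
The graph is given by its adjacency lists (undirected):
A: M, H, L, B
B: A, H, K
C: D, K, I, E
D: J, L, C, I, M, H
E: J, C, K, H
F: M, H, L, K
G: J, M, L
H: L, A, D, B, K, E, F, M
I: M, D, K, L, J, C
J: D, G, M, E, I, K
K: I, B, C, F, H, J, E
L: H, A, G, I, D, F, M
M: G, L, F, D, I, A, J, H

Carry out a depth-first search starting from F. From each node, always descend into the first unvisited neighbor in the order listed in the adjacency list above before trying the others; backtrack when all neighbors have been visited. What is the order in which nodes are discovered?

F, M, G, J, D, L, H, A, B, K, I, C, E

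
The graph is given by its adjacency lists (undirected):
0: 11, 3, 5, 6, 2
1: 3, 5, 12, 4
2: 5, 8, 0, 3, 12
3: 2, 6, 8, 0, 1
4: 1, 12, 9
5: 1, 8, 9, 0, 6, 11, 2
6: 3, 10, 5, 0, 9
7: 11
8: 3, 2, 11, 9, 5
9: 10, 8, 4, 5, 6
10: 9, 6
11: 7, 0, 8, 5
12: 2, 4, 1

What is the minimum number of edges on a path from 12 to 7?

Level 0: 12
Level 1: 1, 2, 4
Level 2: 0, 3, 5, 8, 9
Level 3: 6, 10, 11
Level 4: 7
7 first appears at level 4.

4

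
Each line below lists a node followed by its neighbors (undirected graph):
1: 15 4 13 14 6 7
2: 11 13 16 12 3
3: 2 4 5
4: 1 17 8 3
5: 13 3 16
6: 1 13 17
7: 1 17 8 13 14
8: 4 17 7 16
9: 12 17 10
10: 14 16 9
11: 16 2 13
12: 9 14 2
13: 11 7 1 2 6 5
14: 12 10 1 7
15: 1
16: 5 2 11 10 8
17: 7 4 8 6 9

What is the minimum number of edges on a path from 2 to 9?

2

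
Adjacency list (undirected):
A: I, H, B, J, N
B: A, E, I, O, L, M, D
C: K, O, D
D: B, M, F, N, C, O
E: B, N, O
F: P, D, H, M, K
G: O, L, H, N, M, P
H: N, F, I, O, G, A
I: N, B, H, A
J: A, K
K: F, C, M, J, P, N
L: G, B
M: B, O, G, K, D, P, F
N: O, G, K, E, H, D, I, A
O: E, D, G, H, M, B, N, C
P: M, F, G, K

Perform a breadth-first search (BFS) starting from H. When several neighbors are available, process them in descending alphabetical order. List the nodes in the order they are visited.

H → O → N → I → G → F → A → M → E → D → C → B → K → P → L → J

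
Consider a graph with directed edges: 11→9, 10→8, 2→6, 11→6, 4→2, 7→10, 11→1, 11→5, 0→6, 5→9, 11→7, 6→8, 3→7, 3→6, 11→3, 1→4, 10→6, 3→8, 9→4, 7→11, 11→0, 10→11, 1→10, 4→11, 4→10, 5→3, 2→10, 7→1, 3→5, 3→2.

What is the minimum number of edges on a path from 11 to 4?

2

Level 0: 11
Level 1: 0, 1, 3, 5, 6, 7, 9
Level 2: 2, 4, 8, 10
4 first appears at level 2.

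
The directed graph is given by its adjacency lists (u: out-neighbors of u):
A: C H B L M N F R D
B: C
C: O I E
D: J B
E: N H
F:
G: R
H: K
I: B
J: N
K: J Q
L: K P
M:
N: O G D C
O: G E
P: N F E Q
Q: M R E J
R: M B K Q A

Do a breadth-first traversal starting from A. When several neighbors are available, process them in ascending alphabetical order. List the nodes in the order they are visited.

Visit A; enqueue B, C, D, F, H, L, M, N, R → queue [B, C, D, F, H, L, M, N, R]
Visit B → queue [C, D, F, H, L, M, N, R]
Visit C; enqueue E, I, O → queue [D, F, H, L, M, N, R, E, I, O]
Visit D; enqueue J → queue [F, H, L, M, N, R, E, I, O, J]
Visit F → queue [H, L, M, N, R, E, I, O, J]
Visit H; enqueue K → queue [L, M, N, R, E, I, O, J, K]
Visit L; enqueue P → queue [M, N, R, E, I, O, J, K, P]
Visit M → queue [N, R, E, I, O, J, K, P]
Visit N; enqueue G → queue [R, E, I, O, J, K, P, G]
Visit R; enqueue Q → queue [E, I, O, J, K, P, G, Q]
Visit E → queue [I, O, J, K, P, G, Q]
Visit I → queue [O, J, K, P, G, Q]
Visit O → queue [J, K, P, G, Q]
Visit J → queue [K, P, G, Q]
Visit K → queue [P, G, Q]
Visit P → queue [G, Q]
Visit G → queue [Q]
Visit Q → queue []

A → B → C → D → F → H → L → M → N → R → E → I → O → J → K → P → G → Q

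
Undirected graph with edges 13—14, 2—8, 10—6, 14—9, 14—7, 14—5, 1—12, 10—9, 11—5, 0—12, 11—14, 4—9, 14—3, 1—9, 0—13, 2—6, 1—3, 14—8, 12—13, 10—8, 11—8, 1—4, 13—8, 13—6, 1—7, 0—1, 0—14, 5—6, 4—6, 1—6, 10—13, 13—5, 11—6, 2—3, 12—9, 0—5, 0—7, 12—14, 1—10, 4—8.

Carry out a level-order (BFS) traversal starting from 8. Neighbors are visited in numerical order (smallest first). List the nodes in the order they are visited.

Visit 8; enqueue 2, 4, 10, 11, 13, 14 → queue [2, 4, 10, 11, 13, 14]
Visit 2; enqueue 3, 6 → queue [4, 10, 11, 13, 14, 3, 6]
Visit 4; enqueue 1, 9 → queue [10, 11, 13, 14, 3, 6, 1, 9]
Visit 10 → queue [11, 13, 14, 3, 6, 1, 9]
Visit 11; enqueue 5 → queue [13, 14, 3, 6, 1, 9, 5]
Visit 13; enqueue 0, 12 → queue [14, 3, 6, 1, 9, 5, 0, 12]
Visit 14; enqueue 7 → queue [3, 6, 1, 9, 5, 0, 12, 7]
Visit 3 → queue [6, 1, 9, 5, 0, 12, 7]
Visit 6 → queue [1, 9, 5, 0, 12, 7]
Visit 1 → queue [9, 5, 0, 12, 7]
Visit 9 → queue [5, 0, 12, 7]
Visit 5 → queue [0, 12, 7]
Visit 0 → queue [12, 7]
Visit 12 → queue [7]
Visit 7 → queue []

8, 2, 4, 10, 11, 13, 14, 3, 6, 1, 9, 5, 0, 12, 7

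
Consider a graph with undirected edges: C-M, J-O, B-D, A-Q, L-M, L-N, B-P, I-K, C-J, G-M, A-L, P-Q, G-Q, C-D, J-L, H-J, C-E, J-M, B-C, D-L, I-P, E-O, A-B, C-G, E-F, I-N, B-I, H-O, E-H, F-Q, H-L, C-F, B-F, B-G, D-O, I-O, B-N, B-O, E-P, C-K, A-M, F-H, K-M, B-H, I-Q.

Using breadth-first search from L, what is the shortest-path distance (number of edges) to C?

2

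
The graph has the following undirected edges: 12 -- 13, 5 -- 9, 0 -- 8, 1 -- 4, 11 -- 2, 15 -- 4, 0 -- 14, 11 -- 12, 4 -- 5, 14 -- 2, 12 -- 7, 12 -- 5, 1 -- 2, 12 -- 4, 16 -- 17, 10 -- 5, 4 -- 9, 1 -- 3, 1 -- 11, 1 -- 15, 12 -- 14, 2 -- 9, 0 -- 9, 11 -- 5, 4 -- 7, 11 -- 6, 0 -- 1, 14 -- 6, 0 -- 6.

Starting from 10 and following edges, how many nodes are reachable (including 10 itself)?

BFS from 10 visits: 10, 5, 4, 9, 11, 12, 1, 7, 15, 0, 2, 6, 13, 14, 3, 8
Reachable nodes: 16 of 18 total.

16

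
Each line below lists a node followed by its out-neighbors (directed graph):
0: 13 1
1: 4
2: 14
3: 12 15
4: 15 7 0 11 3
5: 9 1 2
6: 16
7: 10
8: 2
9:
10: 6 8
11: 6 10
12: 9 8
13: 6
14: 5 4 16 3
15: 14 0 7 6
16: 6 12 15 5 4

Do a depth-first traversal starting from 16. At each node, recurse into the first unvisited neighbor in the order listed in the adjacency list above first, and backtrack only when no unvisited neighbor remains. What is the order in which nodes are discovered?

16 6 12 9 8 2 14 5 1 4 15 0 13 7 10 11 3

Visit 16
16 → 6
16 → 12
12 → 9
12 → 8
8 → 2
2 → 14
14 → 5
5 → 1
1 → 4
4 → 15
15 → 0
0 → 13
15 → 7
7 → 10
4 → 11
4 → 3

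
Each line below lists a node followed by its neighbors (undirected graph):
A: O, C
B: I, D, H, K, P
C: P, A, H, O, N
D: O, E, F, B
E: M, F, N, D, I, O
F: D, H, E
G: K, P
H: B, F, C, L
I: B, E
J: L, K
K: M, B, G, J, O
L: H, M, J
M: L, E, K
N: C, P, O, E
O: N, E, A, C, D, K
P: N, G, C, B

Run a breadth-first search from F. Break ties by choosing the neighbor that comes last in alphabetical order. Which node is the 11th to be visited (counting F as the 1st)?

Visit F; enqueue H, E, D → queue [H, E, D]
Visit H; enqueue L, C, B → queue [E, D, L, C, B]
Visit E; enqueue O, N, M, I → queue [D, L, C, B, O, N, M, I]
Visit D → queue [L, C, B, O, N, M, I]
Visit L; enqueue J → queue [C, B, O, N, M, I, J]
Visit C; enqueue P, A → queue [B, O, N, M, I, J, P, A]
Visit B; enqueue K → queue [O, N, M, I, J, P, A, K]
Visit O → queue [N, M, I, J, P, A, K]
Visit N → queue [M, I, J, P, A, K]
Visit M → queue [I, J, P, A, K]
Visit I → queue [J, P, A, K]
Visit J → queue [P, A, K]
Visit P; enqueue G → queue [A, K, G]
Visit A → queue [K, G]
Visit K → queue [G]
Visit G → queue []

Visit order: F, H, E, D, L, C, B, O, N, M, I, J, P, A, K, G

I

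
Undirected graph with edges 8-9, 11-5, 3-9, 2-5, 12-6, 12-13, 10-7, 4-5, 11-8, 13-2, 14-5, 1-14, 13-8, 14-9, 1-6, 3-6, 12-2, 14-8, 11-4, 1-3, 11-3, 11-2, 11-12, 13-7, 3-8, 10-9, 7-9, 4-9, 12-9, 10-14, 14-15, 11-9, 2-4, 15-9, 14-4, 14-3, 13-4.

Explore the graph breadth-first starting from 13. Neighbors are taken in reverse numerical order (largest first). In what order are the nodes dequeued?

Visit 13; enqueue 12, 8, 7, 4, 2 → queue [12, 8, 7, 4, 2]
Visit 12; enqueue 11, 9, 6 → queue [8, 7, 4, 2, 11, 9, 6]
Visit 8; enqueue 14, 3 → queue [7, 4, 2, 11, 9, 6, 14, 3]
Visit 7; enqueue 10 → queue [4, 2, 11, 9, 6, 14, 3, 10]
Visit 4; enqueue 5 → queue [2, 11, 9, 6, 14, 3, 10, 5]
Visit 2 → queue [11, 9, 6, 14, 3, 10, 5]
Visit 11 → queue [9, 6, 14, 3, 10, 5]
Visit 9; enqueue 15 → queue [6, 14, 3, 10, 5, 15]
Visit 6; enqueue 1 → queue [14, 3, 10, 5, 15, 1]
Visit 14 → queue [3, 10, 5, 15, 1]
Visit 3 → queue [10, 5, 15, 1]
Visit 10 → queue [5, 15, 1]
Visit 5 → queue [15, 1]
Visit 15 → queue [1]
Visit 1 → queue []

13, 12, 8, 7, 4, 2, 11, 9, 6, 14, 3, 10, 5, 15, 1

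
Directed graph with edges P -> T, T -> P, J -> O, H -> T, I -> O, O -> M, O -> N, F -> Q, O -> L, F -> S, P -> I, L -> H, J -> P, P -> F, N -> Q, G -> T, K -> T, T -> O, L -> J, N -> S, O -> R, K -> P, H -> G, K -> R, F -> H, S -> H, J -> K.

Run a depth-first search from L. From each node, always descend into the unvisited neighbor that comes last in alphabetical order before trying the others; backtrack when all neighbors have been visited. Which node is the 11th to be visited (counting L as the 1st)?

Visit L
L → J
J → P
P → T
T → O
O → R
O → N
N → S
S → H
H → G
N → Q
O → M
P → I
P → F
J → K

Visit order: L, J, P, T, O, R, N, S, H, G, Q, M, I, F, K

Q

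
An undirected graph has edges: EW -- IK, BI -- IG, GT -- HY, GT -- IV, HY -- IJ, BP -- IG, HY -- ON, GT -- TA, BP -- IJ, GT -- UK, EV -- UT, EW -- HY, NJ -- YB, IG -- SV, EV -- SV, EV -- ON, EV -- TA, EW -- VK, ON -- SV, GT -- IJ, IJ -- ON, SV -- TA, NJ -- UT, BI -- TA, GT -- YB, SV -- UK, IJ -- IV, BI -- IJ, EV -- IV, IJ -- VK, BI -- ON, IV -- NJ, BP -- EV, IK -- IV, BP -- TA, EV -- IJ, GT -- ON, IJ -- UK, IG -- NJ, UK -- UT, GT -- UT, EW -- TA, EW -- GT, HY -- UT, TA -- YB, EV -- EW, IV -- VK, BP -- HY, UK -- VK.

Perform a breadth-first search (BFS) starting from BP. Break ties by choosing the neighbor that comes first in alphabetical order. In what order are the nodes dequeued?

BP EV HY IG IJ TA EW IV ON SV UT GT BI NJ UK VK YB IK

Visit BP; enqueue EV, HY, IG, IJ, TA → queue [EV, HY, IG, IJ, TA]
Visit EV; enqueue EW, IV, ON, SV, UT → queue [HY, IG, IJ, TA, EW, IV, ON, SV, UT]
Visit HY; enqueue GT → queue [IG, IJ, TA, EW, IV, ON, SV, UT, GT]
Visit IG; enqueue BI, NJ → queue [IJ, TA, EW, IV, ON, SV, UT, GT, BI, NJ]
Visit IJ; enqueue UK, VK → queue [TA, EW, IV, ON, SV, UT, GT, BI, NJ, UK, VK]
Visit TA; enqueue YB → queue [EW, IV, ON, SV, UT, GT, BI, NJ, UK, VK, YB]
Visit EW; enqueue IK → queue [IV, ON, SV, UT, GT, BI, NJ, UK, VK, YB, IK]
Visit IV → queue [ON, SV, UT, GT, BI, NJ, UK, VK, YB, IK]
Visit ON → queue [SV, UT, GT, BI, NJ, UK, VK, YB, IK]
Visit SV → queue [UT, GT, BI, NJ, UK, VK, YB, IK]
Visit UT → queue [GT, BI, NJ, UK, VK, YB, IK]
Visit GT → queue [BI, NJ, UK, VK, YB, IK]
Visit BI → queue [NJ, UK, VK, YB, IK]
Visit NJ → queue [UK, VK, YB, IK]
Visit UK → queue [VK, YB, IK]
Visit VK → queue [YB, IK]
Visit YB → queue [IK]
Visit IK → queue []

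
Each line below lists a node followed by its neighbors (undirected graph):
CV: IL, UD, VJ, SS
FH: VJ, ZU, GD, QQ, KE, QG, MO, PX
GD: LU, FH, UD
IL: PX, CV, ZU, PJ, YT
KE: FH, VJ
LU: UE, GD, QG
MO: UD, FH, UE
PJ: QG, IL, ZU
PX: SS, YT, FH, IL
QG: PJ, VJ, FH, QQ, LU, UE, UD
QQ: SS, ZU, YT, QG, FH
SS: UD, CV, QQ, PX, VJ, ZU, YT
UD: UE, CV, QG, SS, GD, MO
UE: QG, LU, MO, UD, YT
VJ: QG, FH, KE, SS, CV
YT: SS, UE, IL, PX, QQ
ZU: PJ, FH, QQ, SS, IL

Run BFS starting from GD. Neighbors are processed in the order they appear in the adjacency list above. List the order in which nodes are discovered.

GD, LU, FH, UD, UE, QG, VJ, ZU, QQ, KE, MO, PX, CV, SS, YT, PJ, IL

Visit GD; enqueue LU, FH, UD → queue [LU, FH, UD]
Visit LU; enqueue UE, QG → queue [FH, UD, UE, QG]
Visit FH; enqueue VJ, ZU, QQ, KE, MO, PX → queue [UD, UE, QG, VJ, ZU, QQ, KE, MO, PX]
Visit UD; enqueue CV, SS → queue [UE, QG, VJ, ZU, QQ, KE, MO, PX, CV, SS]
Visit UE; enqueue YT → queue [QG, VJ, ZU, QQ, KE, MO, PX, CV, SS, YT]
Visit QG; enqueue PJ → queue [VJ, ZU, QQ, KE, MO, PX, CV, SS, YT, PJ]
Visit VJ → queue [ZU, QQ, KE, MO, PX, CV, SS, YT, PJ]
Visit ZU; enqueue IL → queue [QQ, KE, MO, PX, CV, SS, YT, PJ, IL]
Visit QQ → queue [KE, MO, PX, CV, SS, YT, PJ, IL]
Visit KE → queue [MO, PX, CV, SS, YT, PJ, IL]
Visit MO → queue [PX, CV, SS, YT, PJ, IL]
Visit PX → queue [CV, SS, YT, PJ, IL]
Visit CV → queue [SS, YT, PJ, IL]
Visit SS → queue [YT, PJ, IL]
Visit YT → queue [PJ, IL]
Visit PJ → queue [IL]
Visit IL → queue []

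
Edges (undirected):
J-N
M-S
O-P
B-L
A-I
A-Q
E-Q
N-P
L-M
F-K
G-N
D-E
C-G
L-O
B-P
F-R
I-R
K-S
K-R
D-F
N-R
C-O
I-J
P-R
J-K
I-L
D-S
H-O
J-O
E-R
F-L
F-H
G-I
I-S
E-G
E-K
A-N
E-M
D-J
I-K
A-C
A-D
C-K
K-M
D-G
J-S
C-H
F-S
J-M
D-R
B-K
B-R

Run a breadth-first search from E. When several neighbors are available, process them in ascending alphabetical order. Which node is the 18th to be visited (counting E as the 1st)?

H

Visit E; enqueue D, G, K, M, Q, R → queue [D, G, K, M, Q, R]
Visit D; enqueue A, F, J, S → queue [G, K, M, Q, R, A, F, J, S]
Visit G; enqueue C, I, N → queue [K, M, Q, R, A, F, J, S, C, I, N]
Visit K; enqueue B → queue [M, Q, R, A, F, J, S, C, I, N, B]
Visit M; enqueue L → queue [Q, R, A, F, J, S, C, I, N, B, L]
Visit Q → queue [R, A, F, J, S, C, I, N, B, L]
Visit R; enqueue P → queue [A, F, J, S, C, I, N, B, L, P]
Visit A → queue [F, J, S, C, I, N, B, L, P]
Visit F; enqueue H → queue [J, S, C, I, N, B, L, P, H]
Visit J; enqueue O → queue [S, C, I, N, B, L, P, H, O]
Visit S → queue [C, I, N, B, L, P, H, O]
Visit C → queue [I, N, B, L, P, H, O]
Visit I → queue [N, B, L, P, H, O]
Visit N → queue [B, L, P, H, O]
Visit B → queue [L, P, H, O]
Visit L → queue [P, H, O]
Visit P → queue [H, O]
Visit H → queue [O]
Visit O → queue []

Visit order: E, D, G, K, M, Q, R, A, F, J, S, C, I, N, B, L, P, H, O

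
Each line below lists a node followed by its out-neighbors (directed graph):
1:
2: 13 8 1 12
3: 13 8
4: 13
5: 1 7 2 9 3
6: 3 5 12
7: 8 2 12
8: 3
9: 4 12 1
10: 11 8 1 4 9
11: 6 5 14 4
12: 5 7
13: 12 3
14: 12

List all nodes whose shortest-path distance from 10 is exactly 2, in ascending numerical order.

Level 0: 10
Level 1: 1, 4, 8, 9, 11
Level 2: 3, 5, 6, 12, 13, 14
Level 3: 2, 7

3, 5, 6, 12, 13, 14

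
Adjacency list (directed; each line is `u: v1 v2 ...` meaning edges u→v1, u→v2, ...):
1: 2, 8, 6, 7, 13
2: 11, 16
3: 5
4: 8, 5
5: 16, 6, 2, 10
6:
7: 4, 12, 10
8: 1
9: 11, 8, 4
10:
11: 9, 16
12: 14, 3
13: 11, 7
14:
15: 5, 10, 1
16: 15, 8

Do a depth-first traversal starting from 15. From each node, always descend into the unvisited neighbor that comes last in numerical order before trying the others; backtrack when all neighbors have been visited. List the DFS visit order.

15 -> 10 -> 5 -> 16 -> 8 -> 1 -> 13 -> 11 -> 9 -> 4 -> 7 -> 12 -> 14 -> 3 -> 6 -> 2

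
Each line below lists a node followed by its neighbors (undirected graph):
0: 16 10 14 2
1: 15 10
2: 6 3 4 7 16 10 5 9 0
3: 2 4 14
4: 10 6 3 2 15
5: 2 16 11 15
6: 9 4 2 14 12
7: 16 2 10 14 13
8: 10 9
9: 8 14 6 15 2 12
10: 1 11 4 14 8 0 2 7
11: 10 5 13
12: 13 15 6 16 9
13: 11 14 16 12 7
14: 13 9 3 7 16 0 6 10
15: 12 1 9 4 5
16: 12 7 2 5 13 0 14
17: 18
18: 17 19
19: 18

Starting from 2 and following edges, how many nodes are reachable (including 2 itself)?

BFS from 2 visits: 2, 6, 3, 4, 7, 16, 10, 5, 9, 0, 14, 12, 15, 13, 1, 11, 8
Reachable nodes: 17 of 20 total.

17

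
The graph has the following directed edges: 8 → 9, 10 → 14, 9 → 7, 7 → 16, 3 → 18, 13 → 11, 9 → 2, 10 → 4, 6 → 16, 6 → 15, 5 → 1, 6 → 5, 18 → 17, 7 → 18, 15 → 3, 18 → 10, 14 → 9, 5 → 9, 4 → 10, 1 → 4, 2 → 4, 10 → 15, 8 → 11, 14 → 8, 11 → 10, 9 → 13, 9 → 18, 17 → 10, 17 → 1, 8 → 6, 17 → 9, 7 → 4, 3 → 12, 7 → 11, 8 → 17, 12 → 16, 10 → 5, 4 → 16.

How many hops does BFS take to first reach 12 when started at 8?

4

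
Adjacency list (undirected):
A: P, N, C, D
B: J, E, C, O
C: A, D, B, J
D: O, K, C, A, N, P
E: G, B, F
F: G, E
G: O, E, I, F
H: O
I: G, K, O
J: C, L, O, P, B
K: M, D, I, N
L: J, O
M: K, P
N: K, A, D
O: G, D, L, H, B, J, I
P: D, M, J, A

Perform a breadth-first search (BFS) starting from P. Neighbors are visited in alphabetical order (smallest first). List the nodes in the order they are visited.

Visit P; enqueue A, D, J, M → queue [A, D, J, M]
Visit A; enqueue C, N → queue [D, J, M, C, N]
Visit D; enqueue K, O → queue [J, M, C, N, K, O]
Visit J; enqueue B, L → queue [M, C, N, K, O, B, L]
Visit M → queue [C, N, K, O, B, L]
Visit C → queue [N, K, O, B, L]
Visit N → queue [K, O, B, L]
Visit K; enqueue I → queue [O, B, L, I]
Visit O; enqueue G, H → queue [B, L, I, G, H]
Visit B; enqueue E → queue [L, I, G, H, E]
Visit L → queue [I, G, H, E]
Visit I → queue [G, H, E]
Visit G; enqueue F → queue [H, E, F]
Visit H → queue [E, F]
Visit E → queue [F]
Visit F → queue []

P, A, D, J, M, C, N, K, O, B, L, I, G, H, E, F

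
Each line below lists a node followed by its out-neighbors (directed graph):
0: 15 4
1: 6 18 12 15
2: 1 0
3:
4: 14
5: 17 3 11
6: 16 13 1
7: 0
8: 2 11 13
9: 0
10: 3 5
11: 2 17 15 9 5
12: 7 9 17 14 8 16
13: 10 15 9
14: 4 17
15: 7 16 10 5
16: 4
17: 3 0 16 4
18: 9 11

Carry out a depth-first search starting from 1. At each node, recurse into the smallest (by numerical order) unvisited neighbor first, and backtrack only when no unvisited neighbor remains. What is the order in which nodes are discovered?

1 6 13 9 0 4 14 17 3 16 15 5 11 2 7 10 12 8 18

Visit 1
1 → 6
6 → 13
13 → 9
9 → 0
0 → 4
4 → 14
14 → 17
17 → 3
17 → 16
0 → 15
15 → 5
5 → 11
11 → 2
15 → 7
15 → 10
1 → 12
12 → 8
1 → 18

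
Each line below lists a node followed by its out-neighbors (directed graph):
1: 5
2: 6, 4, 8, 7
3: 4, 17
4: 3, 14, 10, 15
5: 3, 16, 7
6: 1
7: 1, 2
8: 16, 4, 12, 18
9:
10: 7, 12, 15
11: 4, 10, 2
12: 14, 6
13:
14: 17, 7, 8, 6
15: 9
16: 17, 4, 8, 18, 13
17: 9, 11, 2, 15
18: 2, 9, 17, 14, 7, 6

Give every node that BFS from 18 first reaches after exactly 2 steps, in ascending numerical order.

Level 0: 18
Level 1: 2, 6, 7, 9, 14, 17
Level 2: 1, 4, 8, 11, 15
Level 3: 3, 5, 10, 12, 16
Level 4: 13

1, 4, 8, 11, 15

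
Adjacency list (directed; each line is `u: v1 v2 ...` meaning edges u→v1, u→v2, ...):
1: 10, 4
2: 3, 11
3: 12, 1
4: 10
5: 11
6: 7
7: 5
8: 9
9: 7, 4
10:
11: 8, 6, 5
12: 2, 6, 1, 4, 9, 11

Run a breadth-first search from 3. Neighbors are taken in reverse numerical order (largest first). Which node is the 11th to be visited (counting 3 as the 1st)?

5

Visit 3; enqueue 12, 1 → queue [12, 1]
Visit 12; enqueue 11, 9, 6, 4, 2 → queue [1, 11, 9, 6, 4, 2]
Visit 1; enqueue 10 → queue [11, 9, 6, 4, 2, 10]
Visit 11; enqueue 8, 5 → queue [9, 6, 4, 2, 10, 8, 5]
Visit 9; enqueue 7 → queue [6, 4, 2, 10, 8, 5, 7]
Visit 6 → queue [4, 2, 10, 8, 5, 7]
Visit 4 → queue [2, 10, 8, 5, 7]
Visit 2 → queue [10, 8, 5, 7]
Visit 10 → queue [8, 5, 7]
Visit 8 → queue [5, 7]
Visit 5 → queue [7]
Visit 7 → queue []

Visit order: 3, 12, 1, 11, 9, 6, 4, 2, 10, 8, 5, 7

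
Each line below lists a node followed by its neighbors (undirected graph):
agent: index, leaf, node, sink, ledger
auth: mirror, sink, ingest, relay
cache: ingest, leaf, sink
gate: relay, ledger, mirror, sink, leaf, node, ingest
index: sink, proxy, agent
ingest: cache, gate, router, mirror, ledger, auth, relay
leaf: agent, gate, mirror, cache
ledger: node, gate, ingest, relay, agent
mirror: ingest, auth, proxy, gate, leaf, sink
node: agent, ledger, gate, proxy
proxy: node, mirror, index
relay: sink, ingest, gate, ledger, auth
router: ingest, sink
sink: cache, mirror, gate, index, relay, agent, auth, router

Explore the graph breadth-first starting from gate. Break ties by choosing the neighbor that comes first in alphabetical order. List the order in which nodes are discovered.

gate -> ingest -> leaf -> ledger -> mirror -> node -> relay -> sink -> auth -> cache -> router -> agent -> proxy -> index

Visit gate; enqueue ingest, leaf, ledger, mirror, node, relay, sink → queue [ingest, leaf, ledger, mirror, node, relay, sink]
Visit ingest; enqueue auth, cache, router → queue [leaf, ledger, mirror, node, relay, sink, auth, cache, router]
Visit leaf; enqueue agent → queue [ledger, mirror, node, relay, sink, auth, cache, router, agent]
Visit ledger → queue [mirror, node, relay, sink, auth, cache, router, agent]
Visit mirror; enqueue proxy → queue [node, relay, sink, auth, cache, router, agent, proxy]
Visit node → queue [relay, sink, auth, cache, router, agent, proxy]
Visit relay → queue [sink, auth, cache, router, agent, proxy]
Visit sink; enqueue index → queue [auth, cache, router, agent, proxy, index]
Visit auth → queue [cache, router, agent, proxy, index]
Visit cache → queue [router, agent, proxy, index]
Visit router → queue [agent, proxy, index]
Visit agent → queue [proxy, index]
Visit proxy → queue [index]
Visit index → queue []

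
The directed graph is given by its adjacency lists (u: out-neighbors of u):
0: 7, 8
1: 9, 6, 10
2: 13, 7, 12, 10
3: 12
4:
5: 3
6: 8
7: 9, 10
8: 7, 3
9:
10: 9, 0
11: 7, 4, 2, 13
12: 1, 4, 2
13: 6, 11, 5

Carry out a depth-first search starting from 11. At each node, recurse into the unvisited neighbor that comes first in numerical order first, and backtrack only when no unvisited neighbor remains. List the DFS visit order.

Visit 11
11 → 2
2 → 7
7 → 9
7 → 10
10 → 0
0 → 8
8 → 3
3 → 12
12 → 1
1 → 6
12 → 4
2 → 13
13 → 5

11, 2, 7, 9, 10, 0, 8, 3, 12, 1, 6, 4, 13, 5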